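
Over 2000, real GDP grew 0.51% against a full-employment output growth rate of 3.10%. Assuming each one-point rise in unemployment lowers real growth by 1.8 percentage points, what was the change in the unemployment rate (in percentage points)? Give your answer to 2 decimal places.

1.44 percentage points

Growth-rate Okun's law: g_Y = g_Y* - β × Δu, so Δu = (g_Y* - g_Y)/β.
Δu = (3.1 - 0.51)/1.8 = 2.59/1.8 = 1.44 percentage points.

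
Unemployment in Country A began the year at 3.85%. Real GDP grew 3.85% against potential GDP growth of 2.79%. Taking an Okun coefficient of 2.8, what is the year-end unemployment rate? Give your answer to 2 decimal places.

Growth-rate Okun's law: g_Y = g_Y* - β × Δu, so Δu = (g_Y* - g_Y)/β.
Δu = (2.79 - 3.85)/2.8 = -1.06/2.8 = -0.38 percentage points.
Year-end unemployment = 3.85 - 0.38 = 3.47%.

3.47%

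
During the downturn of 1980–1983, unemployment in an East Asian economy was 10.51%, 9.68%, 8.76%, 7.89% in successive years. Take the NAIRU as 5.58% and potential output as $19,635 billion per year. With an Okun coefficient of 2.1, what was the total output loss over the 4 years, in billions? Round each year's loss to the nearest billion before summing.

Year 1980: gap = -2.1 × (10.51 - 5.58) = -10.353%, loss ≈ 19635 × 10.353/100 ≈ 2033.
Year 1981: gap = -2.1 × (9.68 - 5.58) = -8.61%, loss ≈ 19635 × 8.61/100 ≈ 1691.
Year 1982: gap = -2.1 × (8.76 - 5.58) = -6.678%, loss ≈ 19635 × 6.678/100 ≈ 1311.
Year 1983: gap = -2.1 × (7.89 - 5.58) = -4.851%, loss ≈ 19635 × 4.851/100 ≈ 952.
Total lost output = 2033 + 1691 + 1311 + 952 = 5987 billion.

$5,987 billion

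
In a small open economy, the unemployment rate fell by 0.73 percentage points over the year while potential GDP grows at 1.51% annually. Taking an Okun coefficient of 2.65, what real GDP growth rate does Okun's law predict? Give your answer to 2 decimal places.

Growth-rate Okun's law: g_Y = g_Y* - β × Δu.
g_Y = 1.51 - 2.65 × (-0.73) = 1.51 + 1.9345 = 3.4445%, i.e. 3.44% to 2 d.p.

3.44%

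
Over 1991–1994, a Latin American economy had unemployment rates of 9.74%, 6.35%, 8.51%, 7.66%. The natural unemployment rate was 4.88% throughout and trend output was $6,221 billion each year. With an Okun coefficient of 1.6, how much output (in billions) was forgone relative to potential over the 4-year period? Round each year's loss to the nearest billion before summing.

Year 1991: gap = -1.6 × (9.74 - 4.88) = -7.776%, loss ≈ 6221 × 7.776/100 ≈ 484.
Year 1992: gap = -1.6 × (6.35 - 4.88) = -2.352%, loss ≈ 6221 × 2.352/100 ≈ 146.
Year 1993: gap = -1.6 × (8.51 - 4.88) = -5.808%, loss ≈ 6221 × 5.808/100 ≈ 361.
Year 1994: gap = -1.6 × (7.66 - 4.88) = -4.448%, loss ≈ 6221 × 4.448/100 ≈ 277.
Total lost output = 484 + 146 + 361 + 277 = 1268 billion.

$1,268 billion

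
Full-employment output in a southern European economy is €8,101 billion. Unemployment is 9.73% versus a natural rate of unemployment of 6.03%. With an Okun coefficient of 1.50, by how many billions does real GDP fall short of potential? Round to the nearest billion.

€450 billion

Output gap = -1.50 × (9.73 - 6.03) = -1.5 × 3.7 = -5.55%.
Actual GDP ≈ 8101 × 0.9445 ≈ 7651 billion, so the shortfall is 8101 - 7651 = 450 billion.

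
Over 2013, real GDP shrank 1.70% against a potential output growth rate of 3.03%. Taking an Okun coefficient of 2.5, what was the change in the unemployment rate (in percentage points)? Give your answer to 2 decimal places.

Growth-rate Okun's law: g_Y = g_Y* - β × Δu, so Δu = (g_Y* - g_Y)/β.
Δu = (3.03 + 1.7)/2.5 = 4.73/2.5 = 1.89 percentage points.

1.89 percentage points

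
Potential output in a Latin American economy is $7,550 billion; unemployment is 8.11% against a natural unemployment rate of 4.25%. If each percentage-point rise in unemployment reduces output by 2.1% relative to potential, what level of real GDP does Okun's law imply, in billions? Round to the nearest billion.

Unemployment gap = 8.11 - 4.25 = 3.86 points, so the output gap is -2.1 × 3.86 = -8.106%.
Actual GDP = 7550 × (1 - 8.106/100) = 7550 × 0.91894 ≈ 6938 billion.

$6,938 billion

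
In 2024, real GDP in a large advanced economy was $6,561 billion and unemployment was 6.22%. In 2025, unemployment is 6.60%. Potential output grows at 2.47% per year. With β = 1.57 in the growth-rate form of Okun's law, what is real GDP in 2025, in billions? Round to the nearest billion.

$6,684 billion

Δu = 6.6 - 6.22 = 0.38 points.
Okun's law (growth form): g_Y = g_Y* - β × Δu = 2.47 - 1.57 × (0.38) = 2.47 - 0.5966 = 1.8734%.
Real GDP in the next year = 6561 × (1 + 1.8734/100) = 6561 × 1.018734 ≈ 6684 billion.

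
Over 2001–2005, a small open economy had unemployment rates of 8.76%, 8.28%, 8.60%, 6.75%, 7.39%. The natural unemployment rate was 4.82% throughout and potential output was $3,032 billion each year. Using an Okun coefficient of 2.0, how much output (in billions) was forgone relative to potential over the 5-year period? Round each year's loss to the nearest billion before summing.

Year 2001: gap = -2.0 × (8.76 - 4.82) = -7.88%, loss ≈ 3032 × 7.88/100 ≈ 239.
Year 2002: gap = -2.0 × (8.28 - 4.82) = -6.92%, loss ≈ 3032 × 6.92/100 ≈ 210.
Year 2003: gap = -2.0 × (8.6 - 4.82) = -7.56%, loss ≈ 3032 × 7.56/100 ≈ 229.
Year 2004: gap = -2.0 × (6.75 - 4.82) = -3.86%, loss ≈ 3032 × 3.86/100 ≈ 117.
Year 2005: gap = -2.0 × (7.39 - 4.82) = -5.14%, loss ≈ 3032 × 5.14/100 ≈ 156.
Total lost output = 239 + 210 + 229 + 117 + 156 = 951 billion.

$951 billion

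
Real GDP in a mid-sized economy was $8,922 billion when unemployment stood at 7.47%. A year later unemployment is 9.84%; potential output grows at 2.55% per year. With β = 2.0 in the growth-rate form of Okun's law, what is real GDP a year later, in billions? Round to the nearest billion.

Δu = 9.84 - 7.47 = 2.37 points.
Okun's law (growth form): g_Y = g_Y* - β × Δu = 2.55 - 2.0 × (2.37) = 2.55 - 4.74 = -2.19%.
Real GDP in the next year = 8922 × (1 - 2.19/100) = 8922 × 0.9781 ≈ 8727 billion.

$8,727 billion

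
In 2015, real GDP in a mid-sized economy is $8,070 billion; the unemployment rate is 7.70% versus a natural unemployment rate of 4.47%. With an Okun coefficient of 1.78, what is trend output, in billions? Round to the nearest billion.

Unemployment gap = 7.7 - 4.47 = 3.23 points, so output gap = -1.78 × 3.23 = -5.7494%.
Since Y = Y* × (1 + gap/100), Y* = 8070/0.942506 ≈ 8562 billion.

$8,562 billion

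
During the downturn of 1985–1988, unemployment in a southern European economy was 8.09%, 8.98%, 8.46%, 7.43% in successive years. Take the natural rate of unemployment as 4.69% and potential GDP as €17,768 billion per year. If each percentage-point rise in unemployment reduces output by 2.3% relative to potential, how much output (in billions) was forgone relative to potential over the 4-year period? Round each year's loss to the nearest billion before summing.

€5,803 billion

Year 1985: gap = -2.3 × (8.09 - 4.69) = -7.82%, loss ≈ 17768 × 7.82/100 ≈ 1389.
Year 1986: gap = -2.3 × (8.98 - 4.69) = -9.867%, loss ≈ 17768 × 9.867/100 ≈ 1753.
Year 1987: gap = -2.3 × (8.46 - 4.69) = -8.671%, loss ≈ 17768 × 8.671/100 ≈ 1541.
Year 1988: gap = -2.3 × (7.43 - 4.69) = -6.302%, loss ≈ 17768 × 6.302/100 ≈ 1120.
Total lost output = 1389 + 1753 + 1541 + 1120 = 5803 billion.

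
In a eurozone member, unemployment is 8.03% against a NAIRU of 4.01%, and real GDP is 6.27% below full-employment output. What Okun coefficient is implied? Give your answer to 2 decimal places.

β ≈ 1.56

Okun's law: output gap = -β × (u - u*).
-6.27 = -β × (8.03 - 4.01) = -β × 4.02, so β = 6.27/4.02 = 1.56.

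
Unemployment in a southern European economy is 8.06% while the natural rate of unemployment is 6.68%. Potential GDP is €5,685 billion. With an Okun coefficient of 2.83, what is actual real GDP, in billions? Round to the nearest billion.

Unemployment gap = 8.06 - 6.68 = 1.38 points, so the output gap is -2.83 × 1.38 = -3.9054%.
Actual GDP = 5685 × (1 - 3.9054/100) = 5685 × 0.960946 ≈ 5463 billion.

€5,463 billion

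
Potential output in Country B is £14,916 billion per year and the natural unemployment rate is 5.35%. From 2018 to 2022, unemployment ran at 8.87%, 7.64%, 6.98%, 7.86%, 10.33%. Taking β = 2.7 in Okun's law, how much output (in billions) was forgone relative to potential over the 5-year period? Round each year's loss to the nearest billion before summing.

£6,013 billion

Year 2018: gap = -2.7 × (8.87 - 5.35) = -9.504%, loss ≈ 14916 × 9.504/100 ≈ 1418.
Year 2019: gap = -2.7 × (7.64 - 5.35) = -6.183%, loss ≈ 14916 × 6.183/100 ≈ 922.
Year 2020: gap = -2.7 × (6.98 - 5.35) = -4.401%, loss ≈ 14916 × 4.401/100 ≈ 656.
Year 2021: gap = -2.7 × (7.86 - 5.35) = -6.777%, loss ≈ 14916 × 6.777/100 ≈ 1011.
Year 2022: gap = -2.7 × (10.33 - 5.35) = -13.446%, loss ≈ 14916 × 13.446/100 ≈ 2006.
Total lost output = 1418 + 922 + 656 + 1011 + 2006 = 6013 billion.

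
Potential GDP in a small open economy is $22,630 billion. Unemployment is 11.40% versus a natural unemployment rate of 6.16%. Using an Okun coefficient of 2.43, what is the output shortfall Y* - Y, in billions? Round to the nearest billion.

$2,882 billion

Output gap = -2.43 × (11.4 - 6.16) = -2.43 × 5.24 = -12.7332%.
Actual GDP ≈ 22630 × 0.872668 ≈ 19748 billion, so the shortfall is 22630 - 19748 = 2882 billion.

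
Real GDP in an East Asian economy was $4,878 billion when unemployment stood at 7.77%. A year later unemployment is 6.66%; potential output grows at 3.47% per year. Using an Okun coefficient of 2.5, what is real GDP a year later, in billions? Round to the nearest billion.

$5,183 billion

Δu = 6.66 - 7.77 = -1.11 points.
Okun's law (growth form): g_Y = g_Y* - β × Δu = 3.47 - 2.5 × (-1.11) = 3.47 + 2.775 = 6.245%.
Real GDP in the next year = 4878 × (1 + 6.245/100) = 4878 × 1.06245 ≈ 5183 billion.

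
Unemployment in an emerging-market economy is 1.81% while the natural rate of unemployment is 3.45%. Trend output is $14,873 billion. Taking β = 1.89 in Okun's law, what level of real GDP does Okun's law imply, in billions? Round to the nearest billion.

Unemployment gap = 1.81 - 3.45 = -1.64 points, so the output gap is -1.89 × (-1.64) = 3.0996%.
Actual GDP = 14873 × (1 + 3.0996/100) = 14873 × 1.030996 ≈ 15334 billion.

$15,334 billion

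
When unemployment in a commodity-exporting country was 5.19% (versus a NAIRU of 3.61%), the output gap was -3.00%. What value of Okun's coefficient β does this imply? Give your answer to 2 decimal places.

β ≈ 1.90

Okun's law: output gap = -β × (u - u*).
-3.00 = -β × (5.19 - 3.61) = -β × 1.58, so β = 3/1.58 = 1.90.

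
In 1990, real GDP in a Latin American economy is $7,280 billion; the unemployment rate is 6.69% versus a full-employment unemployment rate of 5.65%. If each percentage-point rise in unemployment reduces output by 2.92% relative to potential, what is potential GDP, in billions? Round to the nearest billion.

Unemployment gap = 6.69 - 5.65 = 1.04 points, so output gap = -2.92 × 1.04 = -3.0368%.
Since Y = Y* × (1 + gap/100), Y* = 7280/0.969632 ≈ 7508 billion.

$7,508 billion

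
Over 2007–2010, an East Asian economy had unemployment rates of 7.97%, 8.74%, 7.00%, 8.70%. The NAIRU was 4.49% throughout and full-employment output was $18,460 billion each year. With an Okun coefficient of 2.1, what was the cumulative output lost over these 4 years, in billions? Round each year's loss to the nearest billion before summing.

Year 2007: gap = -2.1 × (7.97 - 4.49) = -7.308%, loss ≈ 18460 × 7.308/100 ≈ 1349.
Year 2008: gap = -2.1 × (8.74 - 4.49) = -8.925%, loss ≈ 18460 × 8.925/100 ≈ 1648.
Year 2009: gap = -2.1 × (7 - 4.49) = -5.271%, loss ≈ 18460 × 5.271/100 ≈ 973.
Year 2010: gap = -2.1 × (8.7 - 4.49) = -8.841%, loss ≈ 18460 × 8.841/100 ≈ 1632.
Total lost output = 1349 + 1648 + 973 + 1632 = 5602 billion.

$5,602 billion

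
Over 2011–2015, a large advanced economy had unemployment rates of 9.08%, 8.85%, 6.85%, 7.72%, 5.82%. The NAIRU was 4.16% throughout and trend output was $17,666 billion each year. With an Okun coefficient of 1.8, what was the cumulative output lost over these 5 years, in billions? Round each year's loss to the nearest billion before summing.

Year 2011: gap = -1.8 × (9.08 - 4.16) = -8.856%, loss ≈ 17666 × 8.856/100 ≈ 1565.
Year 2012: gap = -1.8 × (8.85 - 4.16) = -8.442%, loss ≈ 17666 × 8.442/100 ≈ 1491.
Year 2013: gap = -1.8 × (6.85 - 4.16) = -4.842%, loss ≈ 17666 × 4.842/100 ≈ 855.
Year 2014: gap = -1.8 × (7.72 - 4.16) = -6.408%, loss ≈ 17666 × 6.408/100 ≈ 1132.
Year 2015: gap = -1.8 × (5.82 - 4.16) = -2.988%, loss ≈ 17666 × 2.988/100 ≈ 528.
Total lost output = 1565 + 1491 + 855 + 1132 + 528 = 5571 billion.

$5,571 billion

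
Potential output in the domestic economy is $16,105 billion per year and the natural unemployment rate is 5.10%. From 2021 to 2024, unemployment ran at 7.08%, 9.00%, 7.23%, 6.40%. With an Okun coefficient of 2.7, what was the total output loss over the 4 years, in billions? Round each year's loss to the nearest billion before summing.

Year 2021: gap = -2.7 × (7.08 - 5.1) = -5.346%, loss ≈ 16105 × 5.346/100 ≈ 861.
Year 2022: gap = -2.7 × (9 - 5.1) = -10.53%, loss ≈ 16105 × 10.53/100 ≈ 1696.
Year 2023: gap = -2.7 × (7.23 - 5.1) = -5.751%, loss ≈ 16105 × 5.751/100 ≈ 926.
Year 2024: gap = -2.7 × (6.4 - 5.1) = -3.51%, loss ≈ 16105 × 3.51/100 ≈ 565.
Total lost output = 861 + 1696 + 926 + 565 = 4048 billion.

$4,048 billion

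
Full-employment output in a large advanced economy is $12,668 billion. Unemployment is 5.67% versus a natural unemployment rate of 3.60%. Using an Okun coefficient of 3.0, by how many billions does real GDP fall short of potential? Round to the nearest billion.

$787 billion

Output gap = -3.0 × (5.67 - 3.6) = -3 × 2.07 = -6.21%.
Actual GDP ≈ 12668 × 0.9379 ≈ 11881 billion, so the shortfall is 12668 - 11881 = 787 billion.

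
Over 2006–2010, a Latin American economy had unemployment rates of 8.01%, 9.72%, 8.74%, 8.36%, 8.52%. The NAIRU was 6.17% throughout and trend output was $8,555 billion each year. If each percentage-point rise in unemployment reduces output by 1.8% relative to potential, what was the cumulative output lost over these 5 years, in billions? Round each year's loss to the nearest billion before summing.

Year 2006: gap = -1.8 × (8.01 - 6.17) = -3.312%, loss ≈ 8555 × 3.312/100 ≈ 283.
Year 2007: gap = -1.8 × (9.72 - 6.17) = -6.39%, loss ≈ 8555 × 6.39/100 ≈ 547.
Year 2008: gap = -1.8 × (8.74 - 6.17) = -4.626%, loss ≈ 8555 × 4.626/100 ≈ 396.
Year 2009: gap = -1.8 × (8.36 - 6.17) = -3.942%, loss ≈ 8555 × 3.942/100 ≈ 337.
Year 2010: gap = -1.8 × (8.52 - 6.17) = -4.23%, loss ≈ 8555 × 4.23/100 ≈ 362.
Total lost output = 283 + 547 + 396 + 337 + 362 = 1925 billion.

$1,925 billion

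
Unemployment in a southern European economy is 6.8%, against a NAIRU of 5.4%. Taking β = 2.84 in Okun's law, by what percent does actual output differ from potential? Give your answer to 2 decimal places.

-3.98%

The unemployment gap is 6.8 - 5.4 = 1.4 percentage points.
Okun's law gives an output gap of -2.84 × 1.4 = -3.976%, i.e. 3.98% below potential.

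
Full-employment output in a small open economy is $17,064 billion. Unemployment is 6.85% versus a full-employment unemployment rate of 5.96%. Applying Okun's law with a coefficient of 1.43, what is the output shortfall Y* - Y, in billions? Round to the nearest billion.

$217 billion

Output gap = -1.43 × (6.85 - 5.96) = -1.43 × 0.89 = -1.2727%.
Actual GDP ≈ 17064 × 0.987273 ≈ 16847 billion, so the shortfall is 17064 - 16847 = 217 billion.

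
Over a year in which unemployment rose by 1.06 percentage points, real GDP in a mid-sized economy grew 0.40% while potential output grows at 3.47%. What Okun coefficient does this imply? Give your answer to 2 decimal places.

Growth form: g_Y = g_Y* - β × Δu, so β = (g_Y* - g_Y)/Δu.
β = (3.47 - 0.4)/1.06 = 3.07/1.06 = 2.90.

β ≈ 2.90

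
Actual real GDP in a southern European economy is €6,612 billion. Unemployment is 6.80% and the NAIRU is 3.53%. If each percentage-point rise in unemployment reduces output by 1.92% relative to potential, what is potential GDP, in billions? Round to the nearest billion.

€7,055 billion

Unemployment gap = 6.8 - 3.53 = 3.27 points, so output gap = -1.92 × 3.27 = -6.2784%.
Since Y = Y* × (1 + gap/100), Y* = 6612/0.937216 ≈ 7055 billion.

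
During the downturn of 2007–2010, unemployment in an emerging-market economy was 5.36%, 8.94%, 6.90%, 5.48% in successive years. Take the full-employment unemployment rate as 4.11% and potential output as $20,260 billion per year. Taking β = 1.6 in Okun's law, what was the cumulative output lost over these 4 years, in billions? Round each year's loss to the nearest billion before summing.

Year 2007: gap = -1.6 × (5.36 - 4.11) = -2%, loss ≈ 20260 × 2/100 ≈ 405.
Year 2008: gap = -1.6 × (8.94 - 4.11) = -7.728%, loss ≈ 20260 × 7.728/100 ≈ 1566.
Year 2009: gap = -1.6 × (6.9 - 4.11) = -4.464%, loss ≈ 20260 × 4.464/100 ≈ 904.
Year 2010: gap = -1.6 × (5.48 - 4.11) = -2.192%, loss ≈ 20260 × 2.192/100 ≈ 444.
Total lost output = 405 + 1566 + 904 + 444 = 3319 billion.

$3,319 billion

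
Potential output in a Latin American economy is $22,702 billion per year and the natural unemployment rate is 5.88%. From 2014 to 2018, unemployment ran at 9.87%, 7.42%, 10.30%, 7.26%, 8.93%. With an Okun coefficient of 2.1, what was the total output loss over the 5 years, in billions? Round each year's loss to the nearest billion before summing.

$6,855 billion

Year 2014: gap = -2.1 × (9.87 - 5.88) = -8.379%, loss ≈ 22702 × 8.379/100 ≈ 1902.
Year 2015: gap = -2.1 × (7.42 - 5.88) = -3.234%, loss ≈ 22702 × 3.234/100 ≈ 734.
Year 2016: gap = -2.1 × (10.3 - 5.88) = -9.282%, loss ≈ 22702 × 9.282/100 ≈ 2107.
Year 2017: gap = -2.1 × (7.26 - 5.88) = -2.898%, loss ≈ 22702 × 2.898/100 ≈ 658.
Year 2018: gap = -2.1 × (8.93 - 5.88) = -6.405%, loss ≈ 22702 × 6.405/100 ≈ 1454.
Total lost output = 1902 + 734 + 2107 + 658 + 1454 = 6855 billion.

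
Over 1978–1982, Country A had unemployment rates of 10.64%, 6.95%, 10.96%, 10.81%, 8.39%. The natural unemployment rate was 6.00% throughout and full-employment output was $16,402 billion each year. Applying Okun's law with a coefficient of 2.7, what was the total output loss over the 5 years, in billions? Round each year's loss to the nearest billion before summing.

$7,861 billion

Year 1978: gap = -2.7 × (10.64 - 6) = -12.528%, loss ≈ 16402 × 12.528/100 ≈ 2055.
Year 1979: gap = -2.7 × (6.95 - 6) = -2.565%, loss ≈ 16402 × 2.565/100 ≈ 421.
Year 1980: gap = -2.7 × (10.96 - 6) = -13.392%, loss ≈ 16402 × 13.392/100 ≈ 2197.
Year 1981: gap = -2.7 × (10.81 - 6) = -12.987%, loss ≈ 16402 × 12.987/100 ≈ 2130.
Year 1982: gap = -2.7 × (8.39 - 6) = -6.453%, loss ≈ 16402 × 6.453/100 ≈ 1058.
Total lost output = 2055 + 421 + 2197 + 2130 + 1058 = 7861 billion.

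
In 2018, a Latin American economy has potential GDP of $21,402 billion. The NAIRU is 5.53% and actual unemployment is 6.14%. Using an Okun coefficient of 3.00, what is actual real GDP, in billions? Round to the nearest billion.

$21,010 billion

Unemployment gap = 6.14 - 5.53 = 0.61 points, so the output gap is -3 × 0.61 = -1.83%.
Actual GDP = 21402 × (1 - 1.83/100) = 21402 × 0.9817 ≈ 21010 billion.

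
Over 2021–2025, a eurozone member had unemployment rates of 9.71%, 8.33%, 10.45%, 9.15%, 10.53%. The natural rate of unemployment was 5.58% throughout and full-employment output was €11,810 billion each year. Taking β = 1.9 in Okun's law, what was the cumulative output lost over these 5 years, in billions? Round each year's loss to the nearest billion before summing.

Year 2021: gap = -1.9 × (9.71 - 5.58) = -7.847%, loss ≈ 11810 × 7.847/100 ≈ 927.
Year 2022: gap = -1.9 × (8.33 - 5.58) = -5.225%, loss ≈ 11810 × 5.225/100 ≈ 617.
Year 2023: gap = -1.9 × (10.45 - 5.58) = -9.253%, loss ≈ 11810 × 9.253/100 ≈ 1093.
Year 2024: gap = -1.9 × (9.15 - 5.58) = -6.783%, loss ≈ 11810 × 6.783/100 ≈ 801.
Year 2025: gap = -1.9 × (10.53 - 5.58) = -9.405%, loss ≈ 11810 × 9.405/100 ≈ 1111.
Total lost output = 927 + 617 + 1093 + 801 + 1111 = 4549 billion.

€4,549 billion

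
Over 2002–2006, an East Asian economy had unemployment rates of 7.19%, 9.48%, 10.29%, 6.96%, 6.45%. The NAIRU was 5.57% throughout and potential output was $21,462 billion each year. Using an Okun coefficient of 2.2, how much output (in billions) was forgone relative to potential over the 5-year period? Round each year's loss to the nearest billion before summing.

Year 2002: gap = -2.2 × (7.19 - 5.57) = -3.564%, loss ≈ 21462 × 3.564/100 ≈ 765.
Year 2003: gap = -2.2 × (9.48 - 5.57) = -8.602%, loss ≈ 21462 × 8.602/100 ≈ 1846.
Year 2004: gap = -2.2 × (10.29 - 5.57) = -10.384%, loss ≈ 21462 × 10.384/100 ≈ 2229.
Year 2005: gap = -2.2 × (6.96 - 5.57) = -3.058%, loss ≈ 21462 × 3.058/100 ≈ 656.
Year 2006: gap = -2.2 × (6.45 - 5.57) = -1.936%, loss ≈ 21462 × 1.936/100 ≈ 416.
Total lost output = 765 + 1846 + 2229 + 656 + 416 = 5912 billion.

$5,912 billion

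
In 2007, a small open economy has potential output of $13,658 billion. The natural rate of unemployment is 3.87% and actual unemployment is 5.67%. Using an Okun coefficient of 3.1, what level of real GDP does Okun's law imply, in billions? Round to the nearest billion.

$12,896 billion

Unemployment gap = 5.67 - 3.87 = 1.8 points, so the output gap is -3.1 × 1.8 = -5.58%.
Actual GDP = 13658 × (1 - 5.58/100) = 13658 × 0.9442 ≈ 12896 billion.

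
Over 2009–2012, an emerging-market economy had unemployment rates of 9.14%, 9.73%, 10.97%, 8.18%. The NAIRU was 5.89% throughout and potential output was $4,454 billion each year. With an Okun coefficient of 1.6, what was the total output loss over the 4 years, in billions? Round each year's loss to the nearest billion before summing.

$1,031 billion

Year 2009: gap = -1.6 × (9.14 - 5.89) = -5.2%, loss ≈ 4454 × 5.2/100 ≈ 232.
Year 2010: gap = -1.6 × (9.73 - 5.89) = -6.144%, loss ≈ 4454 × 6.144/100 ≈ 274.
Year 2011: gap = -1.6 × (10.97 - 5.89) = -8.128%, loss ≈ 4454 × 8.128/100 ≈ 362.
Year 2012: gap = -1.6 × (8.18 - 5.89) = -3.664%, loss ≈ 4454 × 3.664/100 ≈ 163.
Total lost output = 232 + 274 + 362 + 163 = 1031 billion.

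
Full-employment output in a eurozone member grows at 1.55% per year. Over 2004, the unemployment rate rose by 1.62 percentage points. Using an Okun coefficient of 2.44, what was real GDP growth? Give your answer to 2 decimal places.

-2.40%

Growth-rate Okun's law: g_Y = g_Y* - β × Δu.
g_Y = 1.55 - 2.44 × (1.62) = 1.55 - 3.9528 = -2.4028%, i.e. -2.40% to 2 d.p.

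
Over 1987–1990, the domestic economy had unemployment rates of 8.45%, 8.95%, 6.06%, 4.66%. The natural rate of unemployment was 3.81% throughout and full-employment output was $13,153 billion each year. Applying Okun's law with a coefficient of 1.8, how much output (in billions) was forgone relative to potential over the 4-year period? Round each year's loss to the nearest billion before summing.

$3,050 billion

Year 1987: gap = -1.8 × (8.45 - 3.81) = -8.352%, loss ≈ 13153 × 8.352/100 ≈ 1099.
Year 1988: gap = -1.8 × (8.95 - 3.81) = -9.252%, loss ≈ 13153 × 9.252/100 ≈ 1217.
Year 1989: gap = -1.8 × (6.06 - 3.81) = -4.05%, loss ≈ 13153 × 4.05/100 ≈ 533.
Year 1990: gap = -1.8 × (4.66 - 3.81) = -1.53%, loss ≈ 13153 × 1.53/100 ≈ 201.
Total lost output = 1099 + 1217 + 533 + 201 = 3050 billion.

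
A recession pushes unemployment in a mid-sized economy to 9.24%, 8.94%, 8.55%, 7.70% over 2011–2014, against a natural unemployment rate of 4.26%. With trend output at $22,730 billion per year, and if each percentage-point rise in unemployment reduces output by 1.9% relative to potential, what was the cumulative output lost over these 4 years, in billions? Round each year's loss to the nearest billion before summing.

Year 2011: gap = -1.9 × (9.24 - 4.26) = -9.462%, loss ≈ 22730 × 9.462/100 ≈ 2151.
Year 2012: gap = -1.9 × (8.94 - 4.26) = -8.892%, loss ≈ 22730 × 8.892/100 ≈ 2021.
Year 2013: gap = -1.9 × (8.55 - 4.26) = -8.151%, loss ≈ 22730 × 8.151/100 ≈ 1853.
Year 2014: gap = -1.9 × (7.7 - 4.26) = -6.536%, loss ≈ 22730 × 6.536/100 ≈ 1486.
Total lost output = 2151 + 2021 + 1853 + 1486 = 7511 billion.

$7,511 billion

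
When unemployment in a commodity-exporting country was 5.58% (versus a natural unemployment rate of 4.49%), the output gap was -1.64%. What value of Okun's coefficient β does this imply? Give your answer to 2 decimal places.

β ≈ 1.50

Okun's law: output gap = -β × (u - u*).
-1.64 = -β × (5.58 - 4.49) = -β × 1.09, so β = 1.64/1.09 = 1.50.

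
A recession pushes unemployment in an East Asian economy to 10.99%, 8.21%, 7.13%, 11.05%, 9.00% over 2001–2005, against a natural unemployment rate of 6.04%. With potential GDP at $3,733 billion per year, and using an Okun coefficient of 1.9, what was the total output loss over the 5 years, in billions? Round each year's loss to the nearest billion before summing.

$1,147 billion

Year 2001: gap = -1.9 × (10.99 - 6.04) = -9.405%, loss ≈ 3733 × 9.405/100 ≈ 351.
Year 2002: gap = -1.9 × (8.21 - 6.04) = -4.123%, loss ≈ 3733 × 4.123/100 ≈ 154.
Year 2003: gap = -1.9 × (7.13 - 6.04) = -2.071%, loss ≈ 3733 × 2.071/100 ≈ 77.
Year 2004: gap = -1.9 × (11.05 - 6.04) = -9.519%, loss ≈ 3733 × 9.519/100 ≈ 355.
Year 2005: gap = -1.9 × (9 - 6.04) = -5.624%, loss ≈ 3733 × 5.624/100 ≈ 210.
Total lost output = 351 + 154 + 77 + 355 + 210 = 1147 billion.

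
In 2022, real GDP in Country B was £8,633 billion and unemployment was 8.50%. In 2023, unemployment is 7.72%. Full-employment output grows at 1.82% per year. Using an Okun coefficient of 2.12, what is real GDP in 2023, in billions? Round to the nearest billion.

Δu = 7.72 - 8.5 = -0.78 points.
Okun's law (growth form): g_Y = g_Y* - β × Δu = 1.82 - 2.12 × (-0.78) = 1.82 + 1.6536 = 3.4736%.
Real GDP in the next year = 8633 × (1 + 3.4736/100) = 8633 × 1.034736 ≈ 8933 billion.

£8,933 billion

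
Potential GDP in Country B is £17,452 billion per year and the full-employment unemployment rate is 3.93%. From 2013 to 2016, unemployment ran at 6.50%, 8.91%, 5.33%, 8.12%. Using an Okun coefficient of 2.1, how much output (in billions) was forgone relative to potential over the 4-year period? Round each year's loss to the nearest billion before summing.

Year 2013: gap = -2.1 × (6.5 - 3.93) = -5.397%, loss ≈ 17452 × 5.397/100 ≈ 942.
Year 2014: gap = -2.1 × (8.91 - 3.93) = -10.458%, loss ≈ 17452 × 10.458/100 ≈ 1825.
Year 2015: gap = -2.1 × (5.33 - 3.93) = -2.94%, loss ≈ 17452 × 2.94/100 ≈ 513.
Year 2016: gap = -2.1 × (8.12 - 3.93) = -8.799%, loss ≈ 17452 × 8.799/100 ≈ 1536.
Total lost output = 942 + 1825 + 513 + 1536 = 4816 billion.

£4,816 billion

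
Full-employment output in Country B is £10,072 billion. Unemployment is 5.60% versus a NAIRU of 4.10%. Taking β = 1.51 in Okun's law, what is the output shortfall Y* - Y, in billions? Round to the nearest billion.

Output gap = -1.51 × (5.6 - 4.1) = -1.51 × 1.5 = -2.265%.
Actual GDP ≈ 10072 × 0.97735 ≈ 9844 billion, so the shortfall is 10072 - 9844 = 228 billion.

£228 billion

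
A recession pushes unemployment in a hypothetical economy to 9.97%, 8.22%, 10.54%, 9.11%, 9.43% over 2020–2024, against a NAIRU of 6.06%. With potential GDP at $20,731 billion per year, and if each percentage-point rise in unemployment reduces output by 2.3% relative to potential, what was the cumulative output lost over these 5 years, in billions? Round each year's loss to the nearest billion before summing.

Year 2020: gap = -2.3 × (9.97 - 6.06) = -8.993%, loss ≈ 20731 × 8.993/100 ≈ 1864.
Year 2021: gap = -2.3 × (8.22 - 6.06) = -4.968%, loss ≈ 20731 × 4.968/100 ≈ 1030.
Year 2022: gap = -2.3 × (10.54 - 6.06) = -10.304%, loss ≈ 20731 × 10.304/100 ≈ 2136.
Year 2023: gap = -2.3 × (9.11 - 6.06) = -7.015%, loss ≈ 20731 × 7.015/100 ≈ 1454.
Year 2024: gap = -2.3 × (9.43 - 6.06) = -7.751%, loss ≈ 20731 × 7.751/100 ≈ 1607.
Total lost output = 1864 + 1030 + 2136 + 1454 + 1607 = 8091 billion.

$8,091 billion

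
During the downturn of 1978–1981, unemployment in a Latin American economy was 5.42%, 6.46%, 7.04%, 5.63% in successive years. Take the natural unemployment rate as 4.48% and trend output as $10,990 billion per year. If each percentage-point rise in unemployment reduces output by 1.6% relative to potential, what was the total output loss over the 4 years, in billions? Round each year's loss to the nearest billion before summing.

$1,165 billion

Year 1978: gap = -1.6 × (5.42 - 4.48) = -1.504%, loss ≈ 10990 × 1.504/100 ≈ 165.
Year 1979: gap = -1.6 × (6.46 - 4.48) = -3.168%, loss ≈ 10990 × 3.168/100 ≈ 348.
Year 1980: gap = -1.6 × (7.04 - 4.48) = -4.096%, loss ≈ 10990 × 4.096/100 ≈ 450.
Year 1981: gap = -1.6 × (5.63 - 4.48) = -1.84%, loss ≈ 10990 × 1.84/100 ≈ 202.
Total lost output = 165 + 348 + 450 + 202 = 1165 billion.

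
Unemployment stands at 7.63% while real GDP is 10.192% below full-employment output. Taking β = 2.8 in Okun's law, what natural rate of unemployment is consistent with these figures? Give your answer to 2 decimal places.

3.99%

From Okun's law, u - u* = -(output gap)/β = -(-10.192)/2.8 = 3.64 points.
So u* = 7.63 - 3.64 = 3.99%.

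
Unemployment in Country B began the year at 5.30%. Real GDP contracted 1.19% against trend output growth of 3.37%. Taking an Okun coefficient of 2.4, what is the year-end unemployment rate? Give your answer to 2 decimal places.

7.20%

Growth-rate Okun's law: g_Y = g_Y* - β × Δu, so Δu = (g_Y* - g_Y)/β.
Δu = (3.37 + 1.19)/2.4 = 4.56/2.4 = 1.90 percentage points.
Year-end unemployment = 5.3 + 1.9 = 7.20%.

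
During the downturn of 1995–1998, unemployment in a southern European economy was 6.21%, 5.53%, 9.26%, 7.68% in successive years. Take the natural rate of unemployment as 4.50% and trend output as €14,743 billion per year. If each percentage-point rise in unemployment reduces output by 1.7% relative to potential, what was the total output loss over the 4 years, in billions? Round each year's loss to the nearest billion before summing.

Year 1995: gap = -1.7 × (6.21 - 4.5) = -2.907%, loss ≈ 14743 × 2.907/100 ≈ 429.
Year 1996: gap = -1.7 × (5.53 - 4.5) = -1.751%, loss ≈ 14743 × 1.751/100 ≈ 258.
Year 1997: gap = -1.7 × (9.26 - 4.5) = -8.092%, loss ≈ 14743 × 8.092/100 ≈ 1193.
Year 1998: gap = -1.7 × (7.68 - 4.5) = -5.406%, loss ≈ 14743 × 5.406/100 ≈ 797.
Total lost output = 429 + 258 + 1193 + 797 = 2677 billion.

€2,677 billion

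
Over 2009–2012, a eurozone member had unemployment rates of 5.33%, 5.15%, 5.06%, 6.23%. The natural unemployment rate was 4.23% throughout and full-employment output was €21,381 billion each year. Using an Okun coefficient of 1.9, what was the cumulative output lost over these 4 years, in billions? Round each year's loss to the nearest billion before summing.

Year 2009: gap = -1.9 × (5.33 - 4.23) = -2.09%, loss ≈ 21381 × 2.09/100 ≈ 447.
Year 2010: gap = -1.9 × (5.15 - 4.23) = -1.748%, loss ≈ 21381 × 1.748/100 ≈ 374.
Year 2011: gap = -1.9 × (5.06 - 4.23) = -1.577%, loss ≈ 21381 × 1.577/100 ≈ 337.
Year 2012: gap = -1.9 × (6.23 - 4.23) = -3.8%, loss ≈ 21381 × 3.8/100 ≈ 812.
Total lost output = 447 + 374 + 337 + 812 = 1970 billion.

€1,970 billion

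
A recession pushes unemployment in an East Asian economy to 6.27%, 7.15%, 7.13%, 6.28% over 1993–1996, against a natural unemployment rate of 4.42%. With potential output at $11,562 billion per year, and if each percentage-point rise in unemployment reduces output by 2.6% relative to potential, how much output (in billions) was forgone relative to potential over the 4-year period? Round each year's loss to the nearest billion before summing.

Year 1993: gap = -2.6 × (6.27 - 4.42) = -4.81%, loss ≈ 11562 × 4.81/100 ≈ 556.
Year 1994: gap = -2.6 × (7.15 - 4.42) = -7.098%, loss ≈ 11562 × 7.098/100 ≈ 821.
Year 1995: gap = -2.6 × (7.13 - 4.42) = -7.046%, loss ≈ 11562 × 7.046/100 ≈ 815.
Year 1996: gap = -2.6 × (6.28 - 4.42) = -4.836%, loss ≈ 11562 × 4.836/100 ≈ 559.
Total lost output = 556 + 821 + 815 + 559 = 2751 billion.

$2,751 billion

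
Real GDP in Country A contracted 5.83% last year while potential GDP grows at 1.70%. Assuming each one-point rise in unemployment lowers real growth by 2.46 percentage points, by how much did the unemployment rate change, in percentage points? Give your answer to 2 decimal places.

3.06 percentage points

Growth-rate Okun's law: g_Y = g_Y* - β × Δu, so Δu = (g_Y* - g_Y)/β.
Δu = (1.7 + 5.83)/2.46 = 7.53/2.46 = 3.06 percentage points.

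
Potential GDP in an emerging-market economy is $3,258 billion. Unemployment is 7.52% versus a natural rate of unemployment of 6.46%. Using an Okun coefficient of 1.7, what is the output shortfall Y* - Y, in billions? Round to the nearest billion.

$59 billion

Output gap = -1.7 × (7.52 - 6.46) = -1.7 × 1.06 = -1.802%.
Actual GDP ≈ 3258 × 0.98198 ≈ 3199 billion, so the shortfall is 3258 - 3199 = 59 billion.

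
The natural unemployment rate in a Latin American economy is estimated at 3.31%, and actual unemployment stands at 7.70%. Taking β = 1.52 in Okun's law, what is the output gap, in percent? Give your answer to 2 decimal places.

The unemployment gap is 7.7 - 3.31 = 4.39 percentage points.
Okun's law gives an output gap of -1.52 × 4.39 = -6.6728%, i.e. 6.67% below potential.

-6.67%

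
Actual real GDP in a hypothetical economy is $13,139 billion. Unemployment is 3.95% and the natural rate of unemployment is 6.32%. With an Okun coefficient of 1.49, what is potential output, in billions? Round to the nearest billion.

Unemployment gap = 3.95 - 6.32 = -2.37 points, so output gap = -1.49 × (-2.37) = 3.5313%.
Since Y = Y* × (1 + gap/100), Y* = 13139/1.035313 ≈ 12691 billion.

$12,691 billion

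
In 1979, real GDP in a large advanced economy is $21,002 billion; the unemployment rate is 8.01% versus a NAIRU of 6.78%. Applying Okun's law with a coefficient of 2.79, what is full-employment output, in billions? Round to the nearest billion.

$21,748 billion

Unemployment gap = 8.01 - 6.78 = 1.23 points, so output gap = -2.79 × 1.23 = -3.4317%.
Since Y = Y* × (1 + gap/100), Y* = 21002/0.965683 ≈ 21748 billion.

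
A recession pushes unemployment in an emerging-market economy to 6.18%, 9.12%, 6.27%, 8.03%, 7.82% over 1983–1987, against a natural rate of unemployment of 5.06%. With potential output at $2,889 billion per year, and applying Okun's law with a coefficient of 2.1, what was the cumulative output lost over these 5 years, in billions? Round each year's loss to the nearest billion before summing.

Year 1983: gap = -2.1 × (6.18 - 5.06) = -2.352%, loss ≈ 2889 × 2.352/100 ≈ 68.
Year 1984: gap = -2.1 × (9.12 - 5.06) = -8.526%, loss ≈ 2889 × 8.526/100 ≈ 246.
Year 1985: gap = -2.1 × (6.27 - 5.06) = -2.541%, loss ≈ 2889 × 2.541/100 ≈ 73.
Year 1986: gap = -2.1 × (8.03 - 5.06) = -6.237%, loss ≈ 2889 × 6.237/100 ≈ 180.
Year 1987: gap = -2.1 × (7.82 - 5.06) = -5.796%, loss ≈ 2889 × 5.796/100 ≈ 167.
Total lost output = 68 + 246 + 73 + 180 + 167 = 734 billion.

$734 billion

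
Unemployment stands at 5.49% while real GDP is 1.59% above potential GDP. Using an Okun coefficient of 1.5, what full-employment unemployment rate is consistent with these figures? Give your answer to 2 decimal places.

From Okun's law, u - u* = -(output gap)/β = -(1.59)/1.5 = -1.06 points.
So u* = 5.49 + 1.06 = 6.55%.

6.55%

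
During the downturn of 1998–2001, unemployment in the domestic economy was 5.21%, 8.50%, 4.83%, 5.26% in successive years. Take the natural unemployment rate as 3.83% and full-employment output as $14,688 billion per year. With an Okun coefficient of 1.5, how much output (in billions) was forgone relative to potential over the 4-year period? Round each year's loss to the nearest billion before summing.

Year 1998: gap = -1.5 × (5.21 - 3.83) = -2.07%, loss ≈ 14688 × 2.07/100 ≈ 304.
Year 1999: gap = -1.5 × (8.5 - 3.83) = -7.005%, loss ≈ 14688 × 7.005/100 ≈ 1029.
Year 2000: gap = -1.5 × (4.83 - 3.83) = -1.5%, loss ≈ 14688 × 1.5/100 ≈ 220.
Year 2001: gap = -1.5 × (5.26 - 3.83) = -2.145%, loss ≈ 14688 × 2.145/100 ≈ 315.
Total lost output = 304 + 1029 + 220 + 315 = 1868 billion.

$1,868 billion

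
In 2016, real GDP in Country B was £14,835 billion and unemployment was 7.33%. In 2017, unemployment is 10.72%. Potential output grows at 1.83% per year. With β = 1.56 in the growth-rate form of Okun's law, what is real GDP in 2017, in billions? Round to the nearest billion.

Δu = 10.72 - 7.33 = 3.39 points.
Okun's law (growth form): g_Y = g_Y* - β × Δu = 1.83 - 1.56 × (3.39) = 1.83 - 5.2884 = -3.4584%.
Real GDP in the next year = 14835 × (1 - 3.4584/100) = 14835 × 0.965416 ≈ 14322 billion.

£14,322 billion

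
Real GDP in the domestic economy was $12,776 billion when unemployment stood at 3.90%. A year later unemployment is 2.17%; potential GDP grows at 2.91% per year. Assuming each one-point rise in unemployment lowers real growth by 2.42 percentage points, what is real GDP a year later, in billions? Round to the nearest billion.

Δu = 2.17 - 3.9 = -1.73 points.
Okun's law (growth form): g_Y = g_Y* - β × Δu = 2.91 - 2.42 × (-1.73) = 2.91 + 4.1866 = 7.0966%.
Real GDP in the next year = 12776 × (1 + 7.0966/100) = 12776 × 1.070966 ≈ 13683 billion.

$13,683 billion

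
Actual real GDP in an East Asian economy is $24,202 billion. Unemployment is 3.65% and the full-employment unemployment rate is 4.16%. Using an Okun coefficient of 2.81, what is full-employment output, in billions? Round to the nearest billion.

$23,860 billion

Unemployment gap = 3.65 - 4.16 = -0.51 points, so output gap = -2.81 × (-0.51) = 1.4331%.
Since Y = Y* × (1 + gap/100), Y* = 24202/1.014331 ≈ 23860 billion.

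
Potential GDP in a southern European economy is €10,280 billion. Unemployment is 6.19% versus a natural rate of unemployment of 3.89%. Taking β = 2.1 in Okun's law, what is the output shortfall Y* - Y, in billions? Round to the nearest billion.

Output gap = -2.1 × (6.19 - 3.89) = -2.1 × 2.3 = -4.83%.
Actual GDP ≈ 10280 × 0.9517 ≈ 9783 billion, so the shortfall is 10280 - 9783 = 497 billion.

€497 billion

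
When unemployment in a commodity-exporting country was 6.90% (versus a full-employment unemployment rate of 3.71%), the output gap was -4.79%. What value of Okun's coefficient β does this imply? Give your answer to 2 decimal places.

Okun's law: output gap = -β × (u - u*).
-4.79 = -β × (6.9 - 3.71) = -β × 3.19, so β = 4.79/3.19 = 1.50.

β ≈ 1.50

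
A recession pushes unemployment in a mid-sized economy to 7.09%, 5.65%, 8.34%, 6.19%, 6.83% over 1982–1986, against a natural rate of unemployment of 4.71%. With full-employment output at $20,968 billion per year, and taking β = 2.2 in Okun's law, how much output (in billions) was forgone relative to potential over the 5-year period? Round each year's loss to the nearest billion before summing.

Year 1982: gap = -2.2 × (7.09 - 4.71) = -5.236%, loss ≈ 20968 × 5.236/100 ≈ 1098.
Year 1983: gap = -2.2 × (5.65 - 4.71) = -2.068%, loss ≈ 20968 × 2.068/100 ≈ 434.
Year 1984: gap = -2.2 × (8.34 - 4.71) = -7.986%, loss ≈ 20968 × 7.986/100 ≈ 1675.
Year 1985: gap = -2.2 × (6.19 - 4.71) = -3.256%, loss ≈ 20968 × 3.256/100 ≈ 683.
Year 1986: gap = -2.2 × (6.83 - 4.71) = -4.664%, loss ≈ 20968 × 4.664/100 ≈ 978.
Total lost output = 1098 + 434 + 1675 + 683 + 978 = 4868 billion.

$4,868 billion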